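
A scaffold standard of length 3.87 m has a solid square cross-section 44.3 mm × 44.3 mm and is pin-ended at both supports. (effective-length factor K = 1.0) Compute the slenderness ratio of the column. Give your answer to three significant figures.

I = a⁴/12 = 44.3⁴/12 = 3.209×10^5 mm⁴
A = 1.962×10^3 mm²;  r_min = √(I/A) = √(3.209×10^5/1.962×10^3) = 12.79 mm
L_e = K·L = 1 × 3.87 m = 3.870 m = 3870.0 mm
λ = L_e / r_min = 3870.0 / 12.79 = 303

λ ≈ 303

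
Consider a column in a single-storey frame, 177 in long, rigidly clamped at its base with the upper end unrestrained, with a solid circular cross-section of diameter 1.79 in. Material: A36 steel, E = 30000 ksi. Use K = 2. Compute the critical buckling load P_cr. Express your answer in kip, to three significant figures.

P_cr ≈ 1.19 kip

I = πd⁴/64 = π×1.79⁴/64 = 0.5039 in⁴
Effective length L_e = K·L = 2 × 177 = 354.0 in
P_cr = π²EI / L_e² = π² × 30000×10³ × 0.5039 / 354.0² = 1.191×10^3 lb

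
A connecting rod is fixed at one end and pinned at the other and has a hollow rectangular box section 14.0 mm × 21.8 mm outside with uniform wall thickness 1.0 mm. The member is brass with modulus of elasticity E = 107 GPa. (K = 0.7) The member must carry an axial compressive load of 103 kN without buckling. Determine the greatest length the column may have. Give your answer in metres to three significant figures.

Inner dimensions: h_i = 21.8 − 2×1.0 = 19.80 mm, b_i = 14.0 − 2×1.0 = 12.00 mm
Weak-axis I_min = (h_o·b_o³ − h_i·b_i³)/12 with b_o = 14.0, b_i = 12.00 mm (shorter outer/inner sides).
I_min = (21.8×14.0³ − 19.80×12.00³)/12 = 2.134×10^3 mm⁴
I = 2.134×10^-9 m⁴
At the buckling limit P_cr = P = 1.030×10^5 N
From P_cr = π²EI/(K·L)²:  L = (1/K)·√(π²EI/P_cr) = (1/0.7)·√(π²×1.07×10^11×2.134×10^-9/1.030×10^5)
L = 0.211 m

L_max ≈ 0.211 m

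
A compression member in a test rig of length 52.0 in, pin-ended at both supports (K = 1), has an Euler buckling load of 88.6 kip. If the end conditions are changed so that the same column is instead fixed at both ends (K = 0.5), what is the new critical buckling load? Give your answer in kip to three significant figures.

P_cr ∝ 1/K², so P_cr,new = P_cr,old × (K_old/K_new)² = 88.6 × (1/0.5)²
= 88.6 × 4.000 = 354 kip

P_cr ≈ 354 kip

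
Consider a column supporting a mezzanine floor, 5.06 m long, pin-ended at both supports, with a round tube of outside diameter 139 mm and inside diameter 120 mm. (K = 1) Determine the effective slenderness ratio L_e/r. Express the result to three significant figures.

d_o = 139 mm, d_i = 120 mm
I = π(d_o⁴ − d_i⁴)/64 = π(139⁴ − 120.0⁴)/64 = 8.146×10^6 mm⁴
A = 3.865×10^3 mm²;  r_min = √(I/A) = √(8.146×10^6/3.865×10^3) = 45.91 mm
L_e = K·L = 1 × 5.06 m = 5.060 m = 5060.0 mm
λ = L_e / r_min = 5060.0 / 45.91 = 110

λ ≈ 110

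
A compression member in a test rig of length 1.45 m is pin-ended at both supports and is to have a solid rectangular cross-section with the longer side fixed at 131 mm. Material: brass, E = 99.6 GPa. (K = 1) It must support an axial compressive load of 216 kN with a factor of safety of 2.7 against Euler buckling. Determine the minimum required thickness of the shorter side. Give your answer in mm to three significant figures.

b ≈ 48.5 mm

Required P_cr = n·P = 2.7 × 216 = 583.2 kN
L_e = K·L = 1 × 1.45 = 1.450 m
Required I = P_cr·L_e²/(π²E) = 5.832×10^5 × 1.450² / (π² × 9.96×10^10) = 1.247×10^-6 m⁴
I_req = 1.247×10^6 mm⁴
Rectangle, weak axis: I_min = h·b³/12 with h = 131 mm fixed  ⇒  b = (12I/h)^(1/3) = 48.5 mm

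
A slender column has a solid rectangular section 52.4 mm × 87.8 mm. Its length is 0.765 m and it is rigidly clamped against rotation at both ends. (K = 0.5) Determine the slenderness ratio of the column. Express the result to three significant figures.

For a rectangle r_min = b/√12 = 52.4/√12 = 15.13 mm
L_e = K·L = 0.5 × 0.765 m = 0.3825 m = 382.50 mm
λ = L_e / r_min = 382.50 / 15.13 = 25.3

λ ≈ 25.3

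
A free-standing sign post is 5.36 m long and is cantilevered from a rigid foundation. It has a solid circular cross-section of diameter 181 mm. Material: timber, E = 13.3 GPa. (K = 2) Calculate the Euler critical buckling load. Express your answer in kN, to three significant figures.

I = πd⁴/64 = π×181⁴/64 = 5.268×10^7 mm⁴
I = 5.268×10^7 mm⁴ = 5.268×10^-5 m⁴
Effective length L_e = K·L = 2 × 5.36 = 10.72 m
P_cr = π²EI / L_e² = π² × 13.3×10⁹ × 5.268×10^-5 / 10.72² = 6.018×10^4 N

P_cr ≈ 60.2 kN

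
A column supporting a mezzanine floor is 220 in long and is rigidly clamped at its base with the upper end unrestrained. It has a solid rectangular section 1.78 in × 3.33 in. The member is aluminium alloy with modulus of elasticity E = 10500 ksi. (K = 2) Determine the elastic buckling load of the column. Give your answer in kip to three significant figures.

P_cr ≈ 0.838 kip

Buckling occurs about the weak axis: I_min = h·b³/12 with b = 1.78 in (the shorter side).
I_min = 3.33×1.78³/12 = 1.565 in⁴
Effective length L_e = K·L = 2 × 220 = 440.0 in
P_cr = π²EI / L_e² = π² × 10500×10³ × 1.565 / 440.0² = 837.7 lb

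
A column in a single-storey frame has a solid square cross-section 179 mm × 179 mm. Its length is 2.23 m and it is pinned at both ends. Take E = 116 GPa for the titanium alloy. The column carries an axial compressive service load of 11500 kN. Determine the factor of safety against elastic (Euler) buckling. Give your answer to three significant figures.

n ≈ 1.71

I = a⁴/12 = 179⁴/12 = 8.555×10^7 mm⁴
I = 8.555×10^7 mm⁴ = 8.555×10^-5 m⁴
Effective length L_e = K·L = 1 × 2.23 = 2.230 m
P_cr = π²EI / L_e² = π² × 116×10⁹ × 8.555×10^-5 / 2.230² = 1.970×10^7 N
Factor of safety n = P_cr / P = 19696 / 11500 = 1.71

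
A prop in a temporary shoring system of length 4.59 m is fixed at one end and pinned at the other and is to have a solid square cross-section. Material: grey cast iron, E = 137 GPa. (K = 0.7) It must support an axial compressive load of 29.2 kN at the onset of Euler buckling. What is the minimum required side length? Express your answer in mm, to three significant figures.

L_e = K·L = 0.7 × 4.59 = 3.213 m
Required I = P_cr·L_e²/(π²E) = 2.920×10^4 × 3.213² / (π² × 1.37×10^11) = 2.229×10^-7 m⁴
I_req = 2.229×10^5 mm⁴
Solid square: I = a⁴/12  ⇒  a = (12I)^(1/4) = (12×2.229×10^5)^(1/4) = 40.4 mm

a ≈ 40.4 mm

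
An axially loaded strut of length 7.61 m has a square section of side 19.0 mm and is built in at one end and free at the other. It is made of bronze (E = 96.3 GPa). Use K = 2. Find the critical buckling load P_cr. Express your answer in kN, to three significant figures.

I = a⁴/12 = 19.0⁴/12 = 1.086×10^4 mm⁴
I = 1.086×10^4 mm⁴ = 1.086×10^-8 m⁴
Effective length L_e = K·L = 2 × 7.61 = 15.22 m
P_cr = π²EI / L_e² = π² × 96.3×10⁹ × 1.086×10^-8 / 15.22² = 44.56 N

P_cr ≈ 0.0446 kN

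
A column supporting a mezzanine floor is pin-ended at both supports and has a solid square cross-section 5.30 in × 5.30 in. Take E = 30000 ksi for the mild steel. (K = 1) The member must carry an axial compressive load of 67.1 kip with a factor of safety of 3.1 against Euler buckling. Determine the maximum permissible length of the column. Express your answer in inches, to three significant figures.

L_max ≈ 306 in

I = a⁴/12 = 5.30⁴/12 = 65.75 in⁴
Required critical load P_cr = n·P = 3.1 × 67.1 = 208.0 kip = 2.080×10^5 lb
From P_cr = π²EI/(K·L)²:  L = (1/K)·√(π²EI/P_cr) = (1/1)·√(π²×3.00×10^7×65.75/2.080×10^5)
L = 306 in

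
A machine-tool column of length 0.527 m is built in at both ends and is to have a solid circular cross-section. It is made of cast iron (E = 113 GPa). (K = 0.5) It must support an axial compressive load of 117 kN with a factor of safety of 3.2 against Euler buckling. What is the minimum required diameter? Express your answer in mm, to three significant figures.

Required P_cr = n·P = 3.2 × 117 = 374.4 kN
L_e = K·L = 0.5 × 0.527 = 0.2635 m
Required I = P_cr·L_e²/(π²E) = 3.744×10^5 × 0.2635² / (π² × 1.13×10^11) = 2.331×10^-8 m⁴
I_req = 2.331×10^4 mm⁴
Solid circle: I = πd⁴/64  ⇒  d = (64I/π)^(1/4) = (64×2.331×10^4/π)^(1/4) = 26.3 mm

d ≈ 26.3 mm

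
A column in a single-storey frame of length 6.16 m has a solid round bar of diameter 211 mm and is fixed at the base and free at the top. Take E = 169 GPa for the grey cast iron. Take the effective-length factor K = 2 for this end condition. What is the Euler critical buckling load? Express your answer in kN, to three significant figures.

P_cr ≈ 1070 kN

I = πd⁴/64 = π×211⁴/64 = 9.730×10^7 mm⁴
I = 9.730×10^7 mm⁴ = 9.730×10^-5 m⁴
Effective length L_e = K·L = 2 × 6.16 = 12.32 m
P_cr = π²EI / L_e² = π² × 169×10⁹ × 9.730×10^-5 / 12.32² = 1.069×10^6 N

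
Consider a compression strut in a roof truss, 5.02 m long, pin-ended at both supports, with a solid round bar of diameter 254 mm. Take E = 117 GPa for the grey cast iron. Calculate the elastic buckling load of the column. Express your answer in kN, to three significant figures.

I = πd⁴/64 = π×254⁴/64 = 2.043×10^8 mm⁴
I = 2.043×10^8 mm⁴ = 2.043×10^-4 m⁴
Effective length L_e = K·L = 1 × 5.02 = 5.020 m
P_cr = π²EI / L_e² = π² × 117×10⁹ × 2.043×10^-4 / 5.020² = 9.362×10^6 N

P_cr ≈ 9360 kN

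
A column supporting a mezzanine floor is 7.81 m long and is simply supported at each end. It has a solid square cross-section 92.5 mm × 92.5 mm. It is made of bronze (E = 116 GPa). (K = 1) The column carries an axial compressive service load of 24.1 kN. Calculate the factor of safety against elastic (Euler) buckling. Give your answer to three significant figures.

I = a⁴/12 = 92.5⁴/12 = 6.101×10^6 mm⁴
I = 6.101×10^6 mm⁴ = 6.101×10^-6 m⁴
Effective length L_e = K·L = 1 × 7.81 = 7.810 m
P_cr = π²EI / L_e² = π² × 116×10⁹ × 6.101×10^-6 / 7.810² = 1.145×10^5 N
Factor of safety n = P_cr / P = 114.51 / 24.1 = 4.75

n ≈ 4.75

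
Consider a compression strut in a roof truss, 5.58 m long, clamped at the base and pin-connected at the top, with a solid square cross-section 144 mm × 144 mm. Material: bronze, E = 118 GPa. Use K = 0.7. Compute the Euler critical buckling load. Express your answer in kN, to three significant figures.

I = a⁴/12 = 144⁴/12 = 3.583×10^7 mm⁴
I = 3.583×10^7 mm⁴ = 3.583×10^-5 m⁴
Effective length L_e = K·L = 0.7 × 5.58 = 3.906 m
P_cr = π²EI / L_e² = π² × 118×10⁹ × 3.583×10^-5 / 3.906² = 2.735×10^6 N

P_cr ≈ 2740 kN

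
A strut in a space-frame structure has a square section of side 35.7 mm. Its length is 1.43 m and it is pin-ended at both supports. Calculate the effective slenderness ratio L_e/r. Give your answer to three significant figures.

For a square r = a/√12 = 35.7/√12 = 10.31 mm
L_e = K·L = 1 × 1.43 m = 1.430 m = 1430.0 mm
λ = L_e / r_min = 1430.0 / 10.31 = 139

λ ≈ 139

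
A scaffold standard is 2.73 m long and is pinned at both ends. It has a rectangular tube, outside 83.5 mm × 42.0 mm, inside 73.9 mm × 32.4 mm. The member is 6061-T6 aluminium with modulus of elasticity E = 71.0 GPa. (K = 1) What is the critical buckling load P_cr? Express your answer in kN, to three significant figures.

Weak-axis I_min = (h_o·b_o³ − h_i·b_i³)/12 with b_o = 42.0, b_i = 32.40 mm (shorter outer/inner sides).
I_min = (83.5×42.0³ − 73.90×32.40³)/12 = 3.061×10^5 mm⁴
I = 3.061×10^5 mm⁴ = 3.061×10^-7 m⁴
Effective length L_e = K·L = 1 × 2.73 = 2.730 m
P_cr = π²EI / L_e² = π² × 71.0×10⁹ × 3.061×10^-7 / 2.730² = 2.878×10^4 N

P_cr ≈ 28.8 kN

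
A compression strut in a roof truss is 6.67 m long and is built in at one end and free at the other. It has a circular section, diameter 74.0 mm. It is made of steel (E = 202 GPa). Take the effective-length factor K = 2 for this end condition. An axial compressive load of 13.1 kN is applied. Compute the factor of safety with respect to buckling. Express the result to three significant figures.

I = πd⁴/64 = π×74.0⁴/64 = 1.472×10^6 mm⁴
I = 1.472×10^6 mm⁴ = 1.472×10^-6 m⁴
Effective length L_e = K·L = 2 × 6.67 = 13.34 m
P_cr = π²EI / L_e² = π² × 202×10⁹ × 1.472×10^-6 / 13.34² = 1.649×10^4 N
Factor of safety n = P_cr / P = 16.491 / 13.1 = 1.26

n ≈ 1.26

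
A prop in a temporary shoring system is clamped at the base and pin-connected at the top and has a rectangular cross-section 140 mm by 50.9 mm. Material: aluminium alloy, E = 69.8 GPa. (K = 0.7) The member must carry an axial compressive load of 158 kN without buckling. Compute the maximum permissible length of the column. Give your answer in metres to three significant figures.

L_max ≈ 3.70 m

Buckling occurs about the weak axis: I_min = h·b³/12 with b = 50.9 mm (the shorter side).
I_min = 140×50.9³/12 = 1.539×10^6 mm⁴
I = 1.539×10^-6 m⁴
At the buckling limit P_cr = P = 1.580×10^5 N
From P_cr = π²EI/(K·L)²:  L = (1/K)·√(π²EI/P_cr) = (1/0.7)·√(π²×6.98×10^10×1.539×10^-6/1.580×10^5)
L = 3.70 m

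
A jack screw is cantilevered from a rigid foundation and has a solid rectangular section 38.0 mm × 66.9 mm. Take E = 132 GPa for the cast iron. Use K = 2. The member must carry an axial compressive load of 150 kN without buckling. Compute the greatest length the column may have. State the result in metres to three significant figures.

L_max ≈ 0.815 m

Buckling occurs about the weak axis: I_min = h·b³/12 with b = 38.0 mm (the shorter side).
I_min = 66.9×38.0³/12 = 3.059×10^5 mm⁴
I = 3.059×10^-7 m⁴
At the buckling limit P_cr = P = 1.500×10^5 N
From P_cr = π²EI/(K·L)²:  L = (1/K)·√(π²EI/P_cr) = (1/2)·√(π²×1.32×10^11×3.059×10^-7/1.500×10^5)
L = 0.815 m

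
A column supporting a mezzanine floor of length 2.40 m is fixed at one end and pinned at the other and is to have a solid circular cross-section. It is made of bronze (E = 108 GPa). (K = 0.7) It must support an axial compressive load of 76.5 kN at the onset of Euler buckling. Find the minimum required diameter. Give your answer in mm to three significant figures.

L_e = K·L = 0.7 × 2.40 = 1.680 m
Required I = P_cr·L_e²/(π²E) = 7.650×10^4 × 1.680² / (π² × 1.08×10^11) = 2.026×10^-7 m⁴
I_req = 2.026×10^5 mm⁴
Solid circle: I = πd⁴/64  ⇒  d = (64I/π)^(1/4) = (64×2.026×10^5/π)^(1/4) = 45.1 mm

d ≈ 45.1 mm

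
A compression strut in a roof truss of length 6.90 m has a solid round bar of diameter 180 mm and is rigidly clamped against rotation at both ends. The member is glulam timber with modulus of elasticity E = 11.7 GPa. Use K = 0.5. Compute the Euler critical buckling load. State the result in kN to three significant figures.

P_cr ≈ 500 kN

I = πd⁴/64 = π×180⁴/64 = 5.153×10^7 mm⁴
I = 5.153×10^7 mm⁴ = 5.153×10^-5 m⁴
Effective length L_e = K·L = 0.5 × 6.90 = 3.450 m
P_cr = π²EI / L_e² = π² × 11.7×10⁹ × 5.153×10^-5 / 3.450² = 4.999×10^5 N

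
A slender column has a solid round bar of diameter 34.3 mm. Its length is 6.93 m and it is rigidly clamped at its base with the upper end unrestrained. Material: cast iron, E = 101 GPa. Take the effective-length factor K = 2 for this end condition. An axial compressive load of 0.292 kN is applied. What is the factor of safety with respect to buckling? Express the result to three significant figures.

I = πd⁴/64 = π×34.3⁴/64 = 6.794×10^4 mm⁴
I = 6.794×10^4 mm⁴ = 6.794×10^-8 m⁴
Effective length L_e = K·L = 2 × 6.93 = 13.86 m
P_cr = π²EI / L_e² = π² × 101×10⁹ × 6.794×10^-8 / 13.86² = 352.6 N
Factor of safety n = P_cr / P = 0.35257 / 0.292 = 1.21

n ≈ 1.21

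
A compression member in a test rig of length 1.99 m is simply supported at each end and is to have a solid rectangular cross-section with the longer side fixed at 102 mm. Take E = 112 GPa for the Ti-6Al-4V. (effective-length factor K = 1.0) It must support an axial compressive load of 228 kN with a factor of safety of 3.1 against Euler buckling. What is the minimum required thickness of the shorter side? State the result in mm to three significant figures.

Required P_cr = n·P = 3.1 × 228 = 706.8 kN
L_e = K·L = 1 × 1.99 = 1.990 m
Required I = P_cr·L_e²/(π²E) = 7.068×10^5 × 1.990² / (π² × 1.12×10^11) = 2.532×10^-6 m⁴
I_req = 2.532×10^6 mm⁴
Rectangle, weak axis: I_min = h·b³/12 with h = 102 mm fixed  ⇒  b = (12I/h)^(1/3) = 66.8 mm

b ≈ 66.8 mm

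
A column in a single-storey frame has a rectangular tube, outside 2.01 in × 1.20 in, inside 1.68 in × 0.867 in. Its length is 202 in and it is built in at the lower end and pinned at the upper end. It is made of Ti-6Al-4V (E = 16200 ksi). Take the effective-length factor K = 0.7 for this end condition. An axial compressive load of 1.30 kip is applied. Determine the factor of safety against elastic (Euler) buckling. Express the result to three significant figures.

n ≈ 1.22

Weak-axis I_min = (h_o·b_o³ − h_i·b_i³)/12 with b_o = 1.20, b_i = 0.8670 in (shorter outer/inner sides).
I_min = (2.01×1.20³ − 1.680×0.8670³)/12 = 0.1982 in⁴
Effective length L_e = K·L = 0.7 × 202 = 141.4 in
P_cr = π²EI / L_e² = π² × 16200×10³ × 0.1982 / 141.4² = 1.585×10^3 lb
Factor of safety n = P_cr / P = 1.5850 / 1.30 = 1.22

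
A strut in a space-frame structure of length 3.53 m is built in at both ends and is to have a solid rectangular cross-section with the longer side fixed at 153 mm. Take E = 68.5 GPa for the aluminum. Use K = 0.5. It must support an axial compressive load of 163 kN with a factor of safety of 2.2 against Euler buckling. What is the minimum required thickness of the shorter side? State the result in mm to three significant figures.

Required P_cr = n·P = 2.2 × 163 = 358.6 kN
L_e = K·L = 0.5 × 3.53 = 1.765 m
Required I = P_cr·L_e²/(π²E) = 3.586×10^5 × 1.765² / (π² × 6.85×10^10) = 1.652×10^-6 m⁴
I_req = 1.652×10^6 mm⁴
Rectangle, weak axis: I_min = h·b³/12 with h = 153 mm fixed  ⇒  b = (12I/h)^(1/3) = 50.6 mm

b ≈ 50.6 mm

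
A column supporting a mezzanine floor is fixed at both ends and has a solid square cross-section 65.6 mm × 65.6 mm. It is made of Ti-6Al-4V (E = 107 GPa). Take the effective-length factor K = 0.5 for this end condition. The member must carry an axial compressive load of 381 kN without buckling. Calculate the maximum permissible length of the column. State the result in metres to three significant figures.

I = a⁴/12 = 65.6⁴/12 = 1.543×10^6 mm⁴
I = 1.543×10^-6 m⁴
At the buckling limit P_cr = P = 3.810×10^5 N
From P_cr = π²EI/(K·L)²:  L = (1/K)·√(π²EI/P_cr) = (1/0.5)·√(π²×1.07×10^11×1.543×10^-6/3.810×10^5)
L = 4.14 m

L_max ≈ 4.14 m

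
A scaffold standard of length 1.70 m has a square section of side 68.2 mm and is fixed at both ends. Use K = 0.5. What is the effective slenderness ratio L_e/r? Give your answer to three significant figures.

I = a⁴/12 = 68.2⁴/12 = 1.803×10^6 mm⁴
A = 4.651×10^3 mm²;  r_min = √(I/A) = √(1.803×10^6/4.651×10^3) = 19.69 mm
L_e = K·L = 0.5 × 1.70 m = 0.8500 m = 850.00 mm
λ = L_e / r_min = 850.00 / 19.69 = 43.2

λ ≈ 43.2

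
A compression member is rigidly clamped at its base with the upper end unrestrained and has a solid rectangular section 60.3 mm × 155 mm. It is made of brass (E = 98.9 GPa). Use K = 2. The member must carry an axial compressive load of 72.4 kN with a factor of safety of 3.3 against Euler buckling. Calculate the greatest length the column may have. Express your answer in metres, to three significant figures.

L_max ≈ 1.70 m

Buckling occurs about the weak axis: I_min = h·b³/12 with b = 60.3 mm (the shorter side).
I_min = 155×60.3³/12 = 2.832×10^6 mm⁴
I = 2.832×10^-6 m⁴
Required critical load P_cr = n·P = 3.3 × 72.4 = 238.9 kN = 2.389×10^5 N
From P_cr = π²EI/(K·L)²:  L = (1/K)·√(π²EI/P_cr) = (1/2)·√(π²×9.89×10^10×2.832×10^-6/2.389×10^5)
L = 1.70 m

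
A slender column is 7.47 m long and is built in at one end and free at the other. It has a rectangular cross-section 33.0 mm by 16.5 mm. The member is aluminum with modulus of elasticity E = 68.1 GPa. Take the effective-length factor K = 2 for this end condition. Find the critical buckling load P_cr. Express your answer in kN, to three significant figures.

Buckling occurs about the weak axis: I_min = h·b³/12 with b = 16.5 mm (the shorter side).
I_min = 33.0×16.5³/12 = 1.235×10^4 mm⁴
I = 1.235×10^4 mm⁴ = 1.235×10^-8 m⁴
Effective length L_e = K·L = 2 × 7.47 = 14.94 m
P_cr = π²EI / L_e² = π² × 68.1×10⁹ × 1.235×10^-8 / 14.94² = 37.20 N

P_cr ≈ 0.0372 kN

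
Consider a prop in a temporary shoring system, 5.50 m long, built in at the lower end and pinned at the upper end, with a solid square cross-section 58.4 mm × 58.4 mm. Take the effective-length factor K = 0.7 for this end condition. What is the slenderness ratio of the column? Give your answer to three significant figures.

λ ≈ 228

For a square r = a/√12 = 58.4/√12 = 16.86 mm
L_e = K·L = 0.7 × 5.50 m = 3.850 m = 3850.0 mm
λ = L_e / r_min = 3850.0 / 16.86 = 228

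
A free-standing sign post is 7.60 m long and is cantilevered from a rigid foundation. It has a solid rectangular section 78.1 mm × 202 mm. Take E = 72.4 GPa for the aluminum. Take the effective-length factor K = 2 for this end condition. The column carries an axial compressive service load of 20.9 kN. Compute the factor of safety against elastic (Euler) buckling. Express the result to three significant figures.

Buckling occurs about the weak axis: I_min = h·b³/12 with b = 78.1 mm (the shorter side).
I_min = 202×78.1³/12 = 8.019×10^6 mm⁴
I = 8.019×10^6 mm⁴ = 8.019×10^-6 m⁴
Effective length L_e = K·L = 2 × 7.60 = 15.20 m
P_cr = π²EI / L_e² = π² × 72.4×10⁹ × 8.019×10^-6 / 15.20² = 2.480×10^4 N
Factor of safety n = P_cr / P = 24.801 / 20.9 = 1.19

n ≈ 1.19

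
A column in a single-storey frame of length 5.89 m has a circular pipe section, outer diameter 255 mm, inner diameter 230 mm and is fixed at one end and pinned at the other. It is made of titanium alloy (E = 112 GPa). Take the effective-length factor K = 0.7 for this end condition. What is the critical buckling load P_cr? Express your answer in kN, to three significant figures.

P_cr ≈ 4560 kN

d_o = 255 mm, d_i = 230 mm
I = π(d_o⁴ − d_i⁴)/64 = π(255⁴ − 230.0⁴)/64 = 7.019×10^7 mm⁴
I = 7.019×10^7 mm⁴ = 7.019×10^-5 m⁴
Effective length L_e = K·L = 0.7 × 5.89 = 4.123 m
P_cr = π²EI / L_e² = π² × 112×10⁹ × 7.019×10^-5 / 4.123² = 4.564×10^6 N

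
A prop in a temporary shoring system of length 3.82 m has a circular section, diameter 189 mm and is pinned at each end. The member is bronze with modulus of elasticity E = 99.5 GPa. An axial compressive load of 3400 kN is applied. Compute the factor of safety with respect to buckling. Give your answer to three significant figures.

I = πd⁴/64 = π×189⁴/64 = 6.264×10^7 mm⁴
I = 6.264×10^7 mm⁴ = 6.264×10^-5 m⁴
Effective length L_e = K·L = 1 × 3.82 = 3.820 m
P_cr = π²EI / L_e² = π² × 99.5×10⁹ × 6.264×10^-5 / 3.820² = 4.215×10^6 N
Factor of safety n = P_cr / P = 4215.2 / 3400 = 1.24

n ≈ 1.24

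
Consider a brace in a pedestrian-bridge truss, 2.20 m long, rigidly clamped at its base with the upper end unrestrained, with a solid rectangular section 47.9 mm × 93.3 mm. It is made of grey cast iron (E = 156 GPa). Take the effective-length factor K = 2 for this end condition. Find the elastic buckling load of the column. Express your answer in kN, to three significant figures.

P_cr ≈ 68.0 kN

Buckling occurs about the weak axis: I_min = h·b³/12 with b = 47.9 mm (the shorter side).
I_min = 93.3×47.9³/12 = 8.545×10^5 mm⁴
I = 8.545×10^5 mm⁴ = 8.545×10^-7 m⁴
Effective length L_e = K·L = 2 × 2.20 = 4.400 m
P_cr = π²EI / L_e² = π² × 156×10⁹ × 8.545×10^-7 / 4.400² = 6.796×10^4 N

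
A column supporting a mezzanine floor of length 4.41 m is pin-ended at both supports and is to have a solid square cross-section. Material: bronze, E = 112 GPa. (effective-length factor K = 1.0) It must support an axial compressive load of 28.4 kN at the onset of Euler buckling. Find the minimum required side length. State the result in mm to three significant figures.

a ≈ 49.5 mm

L_e = K·L = 1 × 4.41 = 4.410 m
Required I = P_cr·L_e²/(π²E) = 2.840×10^4 × 4.410² / (π² × 1.12×10^11) = 4.997×10^-7 m⁴
I_req = 4.997×10^5 mm⁴
Solid square: I = a⁴/12  ⇒  a = (12I)^(1/4) = (12×4.997×10^5)^(1/4) = 49.5 mm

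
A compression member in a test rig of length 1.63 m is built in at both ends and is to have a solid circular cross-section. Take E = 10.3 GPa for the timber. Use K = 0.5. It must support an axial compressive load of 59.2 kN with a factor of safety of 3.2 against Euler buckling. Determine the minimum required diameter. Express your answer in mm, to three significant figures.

Required P_cr = n·P = 3.2 × 59.2 = 189.4 kN
L_e = K·L = 0.5 × 1.63 = 0.8150 m
Required I = P_cr·L_e²/(π²E) = 1.894×10^5 × 0.8150² / (π² × 1.03×10^10) = 1.238×10^-6 m⁴
I_req = 1.238×10^6 mm⁴
Solid circle: I = πd⁴/64  ⇒  d = (64I/π)^(1/4) = (64×1.238×10^6/π)^(1/4) = 70.9 mm

d ≈ 70.9 mm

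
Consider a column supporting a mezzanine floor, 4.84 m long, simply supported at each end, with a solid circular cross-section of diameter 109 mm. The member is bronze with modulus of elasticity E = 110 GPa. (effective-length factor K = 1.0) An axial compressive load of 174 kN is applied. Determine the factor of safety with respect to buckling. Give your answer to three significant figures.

I = πd⁴/64 = π×109⁴/64 = 6.929×10^6 mm⁴
I = 6.929×10^6 mm⁴ = 6.929×10^-6 m⁴
Effective length L_e = K·L = 1 × 4.84 = 4.840 m
P_cr = π²EI / L_e² = π² × 110×10⁹ × 6.929×10^-6 / 4.840² = 3.211×10^5 N
Factor of safety n = P_cr / P = 321.13 / 174 = 1.85

n ≈ 1.85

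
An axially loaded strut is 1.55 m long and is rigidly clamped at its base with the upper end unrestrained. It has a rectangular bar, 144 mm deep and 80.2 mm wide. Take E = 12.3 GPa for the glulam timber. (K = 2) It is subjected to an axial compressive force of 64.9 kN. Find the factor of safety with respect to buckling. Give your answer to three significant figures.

n ≈ 1.20

Buckling occurs about the weak axis: I_min = h·b³/12 with b = 80.2 mm (the shorter side).
I_min = 144×80.2³/12 = 6.190×10^6 mm⁴
I = 6.190×10^6 mm⁴ = 6.190×10^-6 m⁴
Effective length L_e = K·L = 2 × 1.55 = 3.100 m
P_cr = π²EI / L_e² = π² × 12.3×10⁹ × 6.190×10^-6 / 3.100² = 7.820×10^4 N
Factor of safety n = P_cr / P = 78.196 / 64.9 = 1.20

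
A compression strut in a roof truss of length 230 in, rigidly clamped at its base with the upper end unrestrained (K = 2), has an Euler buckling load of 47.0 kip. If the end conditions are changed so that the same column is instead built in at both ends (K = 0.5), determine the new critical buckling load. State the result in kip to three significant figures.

P_cr ∝ 1/K², so P_cr,new = P_cr,old × (K_old/K_new)² = 47.0 × (2/0.5)²
= 47.0 × 16.00 = 752 kip

P_cr ≈ 752 kip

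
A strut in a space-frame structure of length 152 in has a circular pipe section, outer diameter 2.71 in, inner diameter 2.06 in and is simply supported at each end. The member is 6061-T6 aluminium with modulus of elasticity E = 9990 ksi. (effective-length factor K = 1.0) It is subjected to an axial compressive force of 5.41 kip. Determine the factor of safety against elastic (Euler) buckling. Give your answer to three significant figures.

n ≈ 1.39

d_o = 2.71 in, d_i = 2.06 in
I = π(d_o⁴ − d_i⁴)/64 = π(2.71⁴ − 2.060⁴)/64 = 1.764 in⁴
Effective length L_e = K·L = 1 × 152 = 152.0 in
P_cr = π²EI / L_e² = π² × 9990×10³ × 1.764 / 152.0² = 7.526×10^3 lb
Factor of safety n = P_cr / P = 7.5262 / 5.41 = 1.39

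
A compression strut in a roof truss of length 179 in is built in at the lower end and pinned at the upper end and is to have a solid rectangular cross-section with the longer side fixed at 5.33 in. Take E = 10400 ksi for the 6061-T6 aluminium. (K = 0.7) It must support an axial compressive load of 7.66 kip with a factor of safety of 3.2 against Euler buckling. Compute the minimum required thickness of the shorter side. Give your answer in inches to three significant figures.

b ≈ 2.04 in

Required P_cr = n·P = 3.2 × 7.66 = 24.51 kip
L_e = K·L = 0.7 × 179 = 125.3 in
Required I = P_cr·L_e²/(π²E) = 2.451×10^4 × 125.3² / (π² × 1.04×10^7) = 3.749 in⁴
Rectangle, weak axis: I_min = h·b³/12 with h = 5.33 in fixed  ⇒  b = (12I/h)^(1/3) = 2.04 in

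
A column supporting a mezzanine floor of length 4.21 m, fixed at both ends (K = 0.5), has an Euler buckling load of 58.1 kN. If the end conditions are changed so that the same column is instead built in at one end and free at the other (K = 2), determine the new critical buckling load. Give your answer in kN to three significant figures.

P_cr ≈ 3.63 kN

P_cr ∝ 1/K², so P_cr,new = P_cr,old × (K_old/K_new)² = 58.1 × (0.5/2)²
= 58.1 × 0.06250 = 3.63 kN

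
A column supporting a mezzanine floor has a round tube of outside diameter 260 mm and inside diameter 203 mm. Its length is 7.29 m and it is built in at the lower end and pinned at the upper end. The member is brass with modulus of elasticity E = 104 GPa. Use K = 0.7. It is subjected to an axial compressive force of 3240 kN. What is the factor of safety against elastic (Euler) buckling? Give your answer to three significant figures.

d_o = 260 mm, d_i = 203 mm
I = π(d_o⁴ − d_i⁴)/64 = π(260⁴ − 203.0⁴)/64 = 1.410×10^8 mm⁴
I = 1.410×10^8 mm⁴ = 1.410×10^-4 m⁴
Effective length L_e = K·L = 0.7 × 7.29 = 5.103 m
P_cr = π²EI / L_e² = π² × 104×10⁹ × 1.410×10^-4 / 5.103² = 5.556×10^6 N
Factor of safety n = P_cr / P = 5556.1 / 3240 = 1.71

n ≈ 1.71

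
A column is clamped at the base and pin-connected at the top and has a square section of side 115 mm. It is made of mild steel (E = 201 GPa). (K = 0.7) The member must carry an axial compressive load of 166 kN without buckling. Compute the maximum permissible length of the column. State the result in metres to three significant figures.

L_max ≈ 18.9 m

I = a⁴/12 = 115⁴/12 = 1.458×10^7 mm⁴
I = 1.458×10^-5 m⁴
At the buckling limit P_cr = P = 1.660×10^5 N
From P_cr = π²EI/(K·L)²:  L = (1/K)·√(π²EI/P_cr) = (1/0.7)·√(π²×2.01×10^11×1.458×10^-5/1.660×10^5)
L = 18.9 m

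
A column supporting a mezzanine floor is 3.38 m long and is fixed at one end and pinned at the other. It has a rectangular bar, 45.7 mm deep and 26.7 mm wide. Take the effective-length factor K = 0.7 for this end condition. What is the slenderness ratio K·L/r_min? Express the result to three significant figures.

λ ≈ 307

For a rectangle r_min = b/√12 = 26.7/√12 = 7.708 mm
L_e = K·L = 0.7 × 3.38 m = 2.366 m = 2366.0 mm
λ = L_e / r_min = 2366.0 / 7.708 = 307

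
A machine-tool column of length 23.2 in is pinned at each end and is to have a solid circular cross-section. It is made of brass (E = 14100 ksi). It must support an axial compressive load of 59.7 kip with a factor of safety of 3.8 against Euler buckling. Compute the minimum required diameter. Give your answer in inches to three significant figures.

d ≈ 2.06 in

Required P_cr = n·P = 3.8 × 59.7 = 226.9 kip
L_e = K·L = 1 × 23.2 = 23.20 in
Required I = P_cr·L_e²/(π²E) = 2.269×10^5 × 23.20² / (π² × 1.41×10^7) = 0.8774 in⁴
Solid circle: I = πd⁴/64  ⇒  d = (64I/π)^(1/4) = (64×0.8774/π)^(1/4) = 2.06 in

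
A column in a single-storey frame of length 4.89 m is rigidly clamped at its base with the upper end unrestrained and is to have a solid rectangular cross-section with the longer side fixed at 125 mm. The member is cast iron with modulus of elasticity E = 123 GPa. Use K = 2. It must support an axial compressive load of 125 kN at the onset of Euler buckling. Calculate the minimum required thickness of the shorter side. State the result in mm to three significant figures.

b ≈ 98.1 mm

L_e = K·L = 2 × 4.89 = 9.780 m
Required I = P_cr·L_e²/(π²E) = 1.250×10^5 × 9.780² / (π² × 1.23×10^11) = 9.849×10^-6 m⁴
I_req = 9.849×10^6 mm⁴
Rectangle, weak axis: I_min = h·b³/12 with h = 125 mm fixed  ⇒  b = (12I/h)^(1/3) = 98.1 mm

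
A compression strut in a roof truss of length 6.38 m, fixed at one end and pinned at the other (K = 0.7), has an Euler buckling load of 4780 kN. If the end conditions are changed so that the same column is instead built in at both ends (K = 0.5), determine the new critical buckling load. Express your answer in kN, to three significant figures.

P_cr ∝ 1/K², so P_cr,new = P_cr,old × (K_old/K_new)² = 4780 × (0.7/0.5)²
= 4780 × 1.960 = 9370 kN

P_cr ≈ 9370 kN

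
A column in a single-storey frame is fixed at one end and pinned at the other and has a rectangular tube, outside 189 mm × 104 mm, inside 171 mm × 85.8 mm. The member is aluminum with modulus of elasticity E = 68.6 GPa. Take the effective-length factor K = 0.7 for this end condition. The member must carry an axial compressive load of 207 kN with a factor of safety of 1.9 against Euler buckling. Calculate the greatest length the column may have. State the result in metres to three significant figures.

L_max ≈ 5.53 m

Weak-axis I_min = (h_o·b_o³ − h_i·b_i³)/12 with b_o = 104, b_i = 85.80 mm (shorter outer/inner sides).
I_min = (189×104³ − 171.0×85.80³)/12 = 8.716×10^6 mm⁴
I = 8.716×10^-6 m⁴
Required critical load P_cr = n·P = 1.9 × 207 = 393.3 kN = 3.933×10^5 N
From P_cr = π²EI/(K·L)²:  L = (1/K)·√(π²EI/P_cr) = (1/0.7)·√(π²×6.86×10^10×8.716×10^-6/3.933×10^5)
L = 5.53 m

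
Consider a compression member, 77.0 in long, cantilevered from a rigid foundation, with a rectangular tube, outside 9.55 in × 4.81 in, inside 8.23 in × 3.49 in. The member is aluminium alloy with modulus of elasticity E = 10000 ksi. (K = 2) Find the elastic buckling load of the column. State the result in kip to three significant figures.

Weak-axis I_min = (h_o·b_o³ − h_i·b_i³)/12 with b_o = 4.81, b_i = 3.490 in (shorter outer/inner sides).
I_min = (9.55×4.81³ − 8.230×3.490³)/12 = 59.41 in⁴
Effective length L_e = K·L = 2 × 77.0 = 154.0 in
P_cr = π²EI / L_e² = π² × 10000×10³ × 59.41 / 154.0² = 2.472×10^5 lb

P_cr ≈ 247 kip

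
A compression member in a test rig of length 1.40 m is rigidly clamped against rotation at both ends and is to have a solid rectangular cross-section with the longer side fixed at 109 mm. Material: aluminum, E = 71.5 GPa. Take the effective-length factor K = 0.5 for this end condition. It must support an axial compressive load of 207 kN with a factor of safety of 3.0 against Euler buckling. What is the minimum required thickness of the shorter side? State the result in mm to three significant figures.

b ≈ 36.2 mm

Required P_cr = n·P = 3.0 × 207 = 621.0 kN
L_e = K·L = 0.5 × 1.40 = 0.7000 m
Required I = P_cr·L_e²/(π²E) = 6.210×10^5 × 0.7000² / (π² × 7.15×10^10) = 4.312×10^-7 m⁴
I_req = 4.312×10^5 mm⁴
Rectangle, weak axis: I_min = h·b³/12 with h = 109 mm fixed  ⇒  b = (12I/h)^(1/3) = 36.2 mm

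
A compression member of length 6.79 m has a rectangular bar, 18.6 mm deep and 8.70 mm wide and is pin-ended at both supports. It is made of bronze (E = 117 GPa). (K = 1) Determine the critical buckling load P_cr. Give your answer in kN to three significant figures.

Buckling occurs about the weak axis: I_min = h·b³/12 with b = 8.70 mm (the shorter side).
I_min = 18.6×8.70³/12 = 1.021×10^3 mm⁴
I = 1.021×10^3 mm⁴ = 1.021×10^-9 m⁴
Effective length L_e = K·L = 1 × 6.79 = 6.790 m
P_cr = π²EI / L_e² = π² × 117×10⁹ × 1.021×10^-9 / 6.790² = 25.56 N

P_cr ≈ 0.0256 kN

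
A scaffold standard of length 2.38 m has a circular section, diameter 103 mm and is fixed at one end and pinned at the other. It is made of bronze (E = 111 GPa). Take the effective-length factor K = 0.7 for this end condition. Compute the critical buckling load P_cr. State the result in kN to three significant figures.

P_cr ≈ 2180 kN

I = πd⁴/64 = π×103⁴/64 = 5.525×10^6 mm⁴
I = 5.525×10^6 mm⁴ = 5.525×10^-6 m⁴
Effective length L_e = K·L = 0.7 × 2.38 = 1.666 m
P_cr = π²EI / L_e² = π² × 111×10⁹ × 5.525×10^-6 / 1.666² = 2.181×10^6 N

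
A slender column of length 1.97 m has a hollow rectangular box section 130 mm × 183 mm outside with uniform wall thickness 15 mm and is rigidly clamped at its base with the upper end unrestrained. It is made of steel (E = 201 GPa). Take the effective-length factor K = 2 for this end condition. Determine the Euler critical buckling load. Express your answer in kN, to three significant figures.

Inner dimensions: h_i = 183 − 2×15 = 153.0 mm, b_i = 130 − 2×15 = 100.0 mm
Weak-axis I_min = (h_o·b_o³ − h_i·b_i³)/12 with b_o = 130, b_i = 100.0 mm (shorter outer/inner sides).
I_min = (183×130³ − 153.0×100.0³)/12 = 2.075×10^7 mm⁴
I = 2.075×10^7 mm⁴ = 2.075×10^-5 m⁴
Effective length L_e = K·L = 2 × 1.97 = 3.940 m
P_cr = π²EI / L_e² = π² × 201×10⁹ × 2.075×10^-5 / 3.940² = 2.652×10^6 N

P_cr ≈ 2650 kN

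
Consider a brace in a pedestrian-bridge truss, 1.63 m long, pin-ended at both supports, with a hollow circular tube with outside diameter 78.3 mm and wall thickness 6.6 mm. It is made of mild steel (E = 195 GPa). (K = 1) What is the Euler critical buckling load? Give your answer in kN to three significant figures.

P_cr ≈ 698 kN

Inner diameter d_i = 78.3 − 2×6.6 = 65.10 mm
I = π(d_o⁴ − d_i⁴)/64 = π(78.3⁴ − 65.10⁴)/64 = 9.634×10^5 mm⁴
I = 9.634×10^5 mm⁴ = 9.634×10^-7 m⁴
Effective length L_e = K·L = 1 × 1.63 = 1.630 m
P_cr = π²EI / L_e² = π² × 195×10⁹ × 9.634×10^-7 / 1.630² = 6.979×10^5 N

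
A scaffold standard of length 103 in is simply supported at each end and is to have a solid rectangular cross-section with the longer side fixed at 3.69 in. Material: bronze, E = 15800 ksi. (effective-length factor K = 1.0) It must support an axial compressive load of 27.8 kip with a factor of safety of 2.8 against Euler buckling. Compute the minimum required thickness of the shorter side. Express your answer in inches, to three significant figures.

Required P_cr = n·P = 2.8 × 27.8 = 77.84 kip
L_e = K·L = 1 × 103 = 103.0 in
Required I = P_cr·L_e²/(π²E) = 7.784×10^4 × 103.0² / (π² × 1.58×10^7) = 5.296 in⁴
Rectangle, weak axis: I_min = h·b³/12 with h = 3.69 in fixed  ⇒  b = (12I/h)^(1/3) = 2.58 in

b ≈ 2.58 in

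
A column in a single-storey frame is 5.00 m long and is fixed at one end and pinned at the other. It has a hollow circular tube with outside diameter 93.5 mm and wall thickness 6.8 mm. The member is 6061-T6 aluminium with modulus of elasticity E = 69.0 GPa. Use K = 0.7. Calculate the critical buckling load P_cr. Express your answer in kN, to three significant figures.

Inner diameter d_i = 93.5 − 2×6.8 = 79.90 mm
I = π(d_o⁴ − d_i⁴)/64 = π(93.5⁴ − 79.90⁴)/64 = 1.751×10^6 mm⁴
I = 1.751×10^6 mm⁴ = 1.751×10^-6 m⁴
Effective length L_e = K·L = 0.7 × 5.00 = 3.500 m
P_cr = π²EI / L_e² = π² × 69.0×10⁹ × 1.751×10^-6 / 3.500² = 9.734×10^4 N

P_cr ≈ 97.3 kN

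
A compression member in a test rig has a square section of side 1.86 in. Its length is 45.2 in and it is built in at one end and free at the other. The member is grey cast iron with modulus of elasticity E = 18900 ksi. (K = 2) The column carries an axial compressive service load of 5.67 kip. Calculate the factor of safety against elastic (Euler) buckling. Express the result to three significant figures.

I = a⁴/12 = 1.86⁴/12 = 0.9974 in⁴
Effective length L_e = K·L = 2 × 45.2 = 90.40 in
P_cr = π²EI / L_e² = π² × 18900×10³ × 0.9974 / 90.40² = 2.277×10^4 lb
Factor of safety n = P_cr / P = 22.766 / 5.67 = 4.02

n ≈ 4.02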